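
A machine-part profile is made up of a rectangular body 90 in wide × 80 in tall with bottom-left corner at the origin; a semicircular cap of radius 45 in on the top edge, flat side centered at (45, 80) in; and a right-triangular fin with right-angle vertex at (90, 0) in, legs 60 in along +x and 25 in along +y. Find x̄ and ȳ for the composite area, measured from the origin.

Part | A | x̄ᵢ | ȳᵢ | A·x̄ᵢ | A·ȳᵢ
rectangular body | 7200.00 | 45.00 | 40.00 | 324000.00 | 288000.00
semicircular top | 3180.86 | 45.00 | 99.10 | 143138.82 | 315219.00
triangular fin | 750.00 | 110.00 | 8.33 | 82500.00 | 6250.00
Σ | 11130.86 |  |  | 549638.82 | 609469.00
x̄ = 549638.82 / 11130.86 = 49.38 in
ȳ = 609469.00 / 11130.86 = 54.75 in

x̄ = 49.38 in, ȳ = 54.75 in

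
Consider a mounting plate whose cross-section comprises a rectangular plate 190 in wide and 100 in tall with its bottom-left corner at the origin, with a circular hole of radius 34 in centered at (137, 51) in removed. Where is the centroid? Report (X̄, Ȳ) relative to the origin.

Part | A | x̄ᵢ | ȳᵢ | A·x̄ᵢ | A·ȳᵢ
plate | 19000.00 | 95.00 | 50.00 | 1805000.00 | 950000.00
hole | -3631.68 | 137.00 | 51.00 | -497540.31 | -185215.74
Σ | 15368.32 |  |  | 1307459.69 | 764784.26
X̄ = 1307459.69 / 15368.32 = 85.07 in
Ȳ = 764784.26 / 15368.32 = 49.76 in

X̄ = 85.07 in, Ȳ = 49.76 in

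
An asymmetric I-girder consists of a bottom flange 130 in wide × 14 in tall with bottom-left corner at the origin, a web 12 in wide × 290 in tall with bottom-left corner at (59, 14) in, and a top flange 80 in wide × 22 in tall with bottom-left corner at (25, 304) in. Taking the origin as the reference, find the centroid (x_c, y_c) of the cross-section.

bottom flange: A = 130 × 14 = 1820.00, centroid at (65.00, 7.00).
web: A = 12 × 290 = 3480.00, centroid at (65.00, 159.00).
top flange: A = 80 × 22 = 1760.00, centroid at (65.00, 315.00).
ΣA = 7060.00 in²
ΣAx_c = (1820.00)(65.00) + (3480.00)(65.00) + (1760.00)(65.00) = 458900.00 in³
ΣAy_c = (1820.00)(7.00) + (3480.00)(159.00) + (1760.00)(315.00) = 1120460.00 in³
x_c = 458900.00 / 7060.00 = 65.00 in
y_c = 1120460.00 / 7060.00 = 158.71 in

x_c = 65.00 in, y_c = 158.71 in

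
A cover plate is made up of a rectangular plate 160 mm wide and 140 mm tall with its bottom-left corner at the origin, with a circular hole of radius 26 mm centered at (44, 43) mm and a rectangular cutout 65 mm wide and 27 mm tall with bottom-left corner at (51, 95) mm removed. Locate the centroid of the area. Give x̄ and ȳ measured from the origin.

x̄ = 83.80 mm, ȳ = 69.45 mm

plate: A = 160 × 140 = 22400.00, centroid at (80.00, 70.00).
hole 1: A = −π·26² = -2123.72, centroid at (44.00, 43.00).
hole 2: A = −(65 × 27) = -1755.00, centroid at (83.50, 108.50).
ΣA = 18521.28 mm²
ΣAx̄ = (22400.00)(80.00) + (-2123.72)(44.00) + (-1755.00)(83.50) = 1552013.97 mm³
ΣAȳ = (22400.00)(70.00) + (-2123.72)(43.00) + (-1755.00)(108.50) = 1286262.68 mm³
x̄ = 1552013.97 / 18521.28 = 83.80 mm
ȳ = 1286262.68 / 18521.28 = 69.45 mm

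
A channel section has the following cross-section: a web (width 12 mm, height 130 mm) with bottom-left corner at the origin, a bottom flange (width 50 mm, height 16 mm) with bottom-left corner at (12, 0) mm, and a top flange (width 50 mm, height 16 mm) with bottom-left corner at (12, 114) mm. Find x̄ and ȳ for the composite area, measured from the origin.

x̄ = 21.70 mm, ȳ = 65.00 mm

web: A = 12 × 130 = 1560.00, centroid at (6.00, 65.00).
bottom flange: A = 50 × 16 = 800.00, centroid at (37.00, 8.00).
top flange: A = 50 × 16 = 800.00, centroid at (37.00, 122.00).
ΣA = 3160.00 mm², ΣAx̄ = 68560.00 mm³, ΣAȳ = 205400.00 mm³.
x̄ = 68560.00/3160.00 = 21.70 mm; ȳ = 205400.00/3160.00 = 65.00 mm.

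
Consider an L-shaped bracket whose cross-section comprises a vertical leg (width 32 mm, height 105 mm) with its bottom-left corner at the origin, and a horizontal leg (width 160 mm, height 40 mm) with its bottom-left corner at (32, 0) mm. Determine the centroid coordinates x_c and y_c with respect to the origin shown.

vertical leg: A = 32 × 105 = 3360.00, centroid at (16.00, 52.50).
horizontal leg: A = 160 × 40 = 6400.00, centroid at (112.00, 20.00).
ΣA = 9760.00 mm²
ΣAx_c = (3360.00)(16.00) + (6400.00)(112.00) = 770560.00 mm³
ΣAy_c = (3360.00)(52.50) + (6400.00)(20.00) = 304400.00 mm³
x_c = 770560.00 / 9760.00 = 78.95 mm
y_c = 304400.00 / 9760.00 = 31.19 mm

x_c = 78.95 mm, y_c = 31.19 mm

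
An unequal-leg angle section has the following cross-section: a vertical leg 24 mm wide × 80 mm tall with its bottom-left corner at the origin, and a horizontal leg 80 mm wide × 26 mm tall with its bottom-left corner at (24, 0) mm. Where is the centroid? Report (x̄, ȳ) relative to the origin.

x̄ = 39.04 mm, ȳ = 25.96 mm

vertical leg: A = 24 × 80 = 1920.00, centroid at (12.00, 40.00).
horizontal leg: A = 80 × 26 = 2080.00, centroid at (64.00, 13.00).
ΣA = 4000.00 mm², ΣAx̄ = 156160.00 mm³, ΣAȳ = 103840.00 mm³.
x̄ = 156160.00/4000.00 = 39.04 mm; ȳ = 103840.00/4000.00 = 25.96 mm.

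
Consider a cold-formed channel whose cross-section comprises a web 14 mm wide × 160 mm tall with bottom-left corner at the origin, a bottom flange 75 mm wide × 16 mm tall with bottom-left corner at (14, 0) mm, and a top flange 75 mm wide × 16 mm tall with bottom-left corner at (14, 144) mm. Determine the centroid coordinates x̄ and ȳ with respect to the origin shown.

Part | A | x̄ᵢ | ȳᵢ | A·x̄ᵢ | A·ȳᵢ
web | 2240.00 | 7.00 | 80.00 | 15680.00 | 179200.00
bottom flange | 1200.00 | 51.50 | 8.00 | 61800.00 | 9600.00
top flange | 1200.00 | 51.50 | 152.00 | 61800.00 | 182400.00
Σ | 4640.00 |  |  | 139280.00 | 371200.00
x̄ = 139280.00 / 4640.00 = 30.02 mm
ȳ = 371200.00 / 4640.00 = 80.00 mm

x̄ = 30.02 mm, ȳ = 80.00 mm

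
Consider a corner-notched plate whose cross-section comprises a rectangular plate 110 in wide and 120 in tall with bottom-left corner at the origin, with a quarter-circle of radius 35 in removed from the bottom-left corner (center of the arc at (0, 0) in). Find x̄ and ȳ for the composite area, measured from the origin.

x̄ = 58.16 in, ȳ = 63.55 in

plate: A = 110 × 120 = 13200.00, centroid at (55.00, 60.00).
removed quarter-circle: A = −¼π·35² = -962.11, centroid at (14.85, 14.85).
ΣA = 12237.89 in²
ΣAx̄ = (13200.00)(55.00) + (-962.11)(14.85) = 711708.33 in³
ΣAȳ = (13200.00)(60.00) + (-962.11)(14.85) = 777708.33 in³
x̄ = 711708.33 / 12237.89 = 58.16 in
ȳ = 777708.33 / 12237.89 = 63.55 in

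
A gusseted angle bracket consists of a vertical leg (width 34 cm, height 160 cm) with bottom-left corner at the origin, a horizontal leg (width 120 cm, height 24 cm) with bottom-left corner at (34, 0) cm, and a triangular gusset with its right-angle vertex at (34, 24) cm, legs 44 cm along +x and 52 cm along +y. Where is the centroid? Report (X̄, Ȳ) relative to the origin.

vertical leg: A = 34 × 160 = 5440.00, centroid at (17.00, 80.00).
horizontal leg: A = 120 × 24 = 2880.00, centroid at (94.00, 12.00).
gusset: A = ½·44·52 = 1144.00, centroid at (48.67, 41.33).
ΣA = 9464.00 cm², ΣAX̄ = 418874.67 cm³, ΣAȲ = 517045.33 cm³.
X̄ = 418874.67/9464.00 = 44.26 cm; Ȳ = 517045.33/9464.00 = 54.63 cm.

X̄ = 44.26 cm, Ȳ = 54.63 cm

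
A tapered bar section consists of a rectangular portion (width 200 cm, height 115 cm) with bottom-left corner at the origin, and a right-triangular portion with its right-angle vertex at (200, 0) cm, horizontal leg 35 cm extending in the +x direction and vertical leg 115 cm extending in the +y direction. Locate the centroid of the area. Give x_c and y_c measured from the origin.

rectangular portion: A = 200 × 115 = 23000.00, centroid at (100.00, 57.50).
triangular portion: A = ½·35·115 = 2012.50, centroid at (211.67, 38.33).
ΣA = 25012.50 cm², ΣAx_c = 2725979.17 cm³, ΣAy_c = 1399645.83 cm³.
x_c = 2725979.17/25012.50 = 108.98 cm; y_c = 1399645.83/25012.50 = 55.96 cm.

x_c = 108.98 cm, y_c = 55.96 cm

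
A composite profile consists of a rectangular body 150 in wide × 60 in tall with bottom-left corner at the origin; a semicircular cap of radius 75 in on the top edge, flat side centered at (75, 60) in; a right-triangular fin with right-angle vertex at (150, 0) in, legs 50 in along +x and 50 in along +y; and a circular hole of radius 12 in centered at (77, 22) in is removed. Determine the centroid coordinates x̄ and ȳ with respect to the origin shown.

rectangular body: A = 150 × 60 = 9000.00, centroid at (75.00, 30.00).
semicircular top: A = ½π·75² = 8835.73, centroid at (75.00, 91.83).
triangular fin: A = ½·50·50 = 1250.00, centroid at (166.67, 16.67).
hole: A = −π·12² = -452.39, centroid at (77.00, 22.00).
ΣA = 18633.34 in², ΣAx̄ = 1511179.05 in³, ΣAȳ = 1092274.53 in³.
x̄ = 1511179.05/18633.34 = 81.10 in; ȳ = 1092274.53/18633.34 = 58.62 in.

x̄ = 81.10 in, ȳ = 58.62 in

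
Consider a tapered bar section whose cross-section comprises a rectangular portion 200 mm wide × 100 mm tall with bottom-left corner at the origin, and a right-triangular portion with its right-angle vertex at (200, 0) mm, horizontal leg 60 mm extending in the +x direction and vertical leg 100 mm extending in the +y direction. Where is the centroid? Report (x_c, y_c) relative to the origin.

x_c = 115.65 mm, y_c = 47.83 mm

rectangular portion: A = 200 × 100 = 20000.00, centroid at (100.00, 50.00).
triangular portion: A = ½·60·100 = 3000.00, centroid at (220.00, 33.33).
ΣA = 23000.00 mm², ΣAx_c = 2660000.00 mm³, ΣAy_c = 1100000.00 mm³.
x_c = 2660000.00/23000.00 = 115.65 mm; y_c = 1100000.00/23000.00 = 47.83 mm.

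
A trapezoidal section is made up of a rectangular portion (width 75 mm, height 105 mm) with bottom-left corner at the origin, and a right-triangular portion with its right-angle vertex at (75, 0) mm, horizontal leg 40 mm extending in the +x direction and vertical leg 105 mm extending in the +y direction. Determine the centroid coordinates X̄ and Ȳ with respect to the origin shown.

X̄ = 48.20 mm, Ȳ = 48.82 mm

rectangular portion: A = 75 × 105 = 7875.00, centroid at (37.50, 52.50).
triangular portion: A = ½·40·105 = 2100.00, centroid at (88.33, 35.00).
ΣA = 9975.00 mm²
ΣAX̄ = (7875.00)(37.50) + (2100.00)(88.33) = 480812.50 mm³
ΣAȲ = (7875.00)(52.50) + (2100.00)(35.00) = 486937.50 mm³
X̄ = 480812.50 / 9975.00 = 48.20 mm
Ȳ = 486937.50 / 9975.00 = 48.82 mm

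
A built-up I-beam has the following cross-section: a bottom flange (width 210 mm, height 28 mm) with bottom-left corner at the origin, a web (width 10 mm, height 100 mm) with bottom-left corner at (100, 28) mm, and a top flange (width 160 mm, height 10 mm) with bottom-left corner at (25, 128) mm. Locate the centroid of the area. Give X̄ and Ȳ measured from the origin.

X̄ = 105.00 mm, Ȳ = 44.00 mm

bottom flange: A = 210 × 28 = 5880.00, centroid at (105.00, 14.00).
web: A = 10 × 100 = 1000.00, centroid at (105.00, 78.00).
top flange: A = 160 × 10 = 1600.00, centroid at (105.00, 133.00).
ΣA = 8480.00 mm²
ΣAX̄ = (5880.00)(105.00) + (1000.00)(105.00) + (1600.00)(105.00) = 890400.00 mm³
ΣAȲ = (5880.00)(14.00) + (1000.00)(78.00) + (1600.00)(133.00) = 373120.00 mm³
X̄ = 890400.00 / 8480.00 = 105.00 mm
Ȳ = 373120.00 / 8480.00 = 44.00 mm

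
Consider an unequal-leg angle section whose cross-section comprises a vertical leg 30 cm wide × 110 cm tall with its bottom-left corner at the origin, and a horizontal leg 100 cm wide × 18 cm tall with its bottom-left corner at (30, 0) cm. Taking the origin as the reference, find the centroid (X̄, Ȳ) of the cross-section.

vertical leg: A = 30 × 110 = 3300.00, centroid at (15.00, 55.00).
horizontal leg: A = 100 × 18 = 1800.00, centroid at (80.00, 9.00).
ΣA = 5100.00 cm²
ΣAX̄ = (3300.00)(15.00) + (1800.00)(80.00) = 193500.00 cm³
ΣAȲ = (3300.00)(55.00) + (1800.00)(9.00) = 197700.00 cm³
X̄ = 193500.00 / 5100.00 = 37.94 cm
Ȳ = 197700.00 / 5100.00 = 38.76 cm

X̄ = 37.94 cm, Ȳ = 38.76 cm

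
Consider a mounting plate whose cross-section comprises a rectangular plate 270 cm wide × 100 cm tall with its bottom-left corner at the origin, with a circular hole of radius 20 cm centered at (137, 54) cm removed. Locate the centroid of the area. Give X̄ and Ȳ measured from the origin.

plate: A = 270 × 100 = 27000.00, centroid at (135.00, 50.00).
hole: A = −π·20² = -1256.64, centroid at (137.00, 54.00).
ΣA = 25743.36 cm², ΣAX̄ = 3472840.72 cm³, ΣAȲ = 1282141.60 cm³.
X̄ = 3472840.72/25743.36 = 134.90 cm; Ȳ = 1282141.60/25743.36 = 49.80 cm.

X̄ = 134.90 cm, Ȳ = 49.80 cm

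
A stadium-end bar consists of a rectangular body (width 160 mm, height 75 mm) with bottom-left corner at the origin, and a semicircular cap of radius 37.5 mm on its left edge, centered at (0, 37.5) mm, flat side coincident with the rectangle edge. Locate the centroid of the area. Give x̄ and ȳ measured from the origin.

x̄ = 65.09 mm, ȳ = 37.50 mm

rectangular body: A = 160 × 75 = 12000.00, centroid at (80.00, 37.50).
semicircular end: A = ½π·37.5² = 2208.93, centroid at (-15.92, 37.50).
ΣA = 14208.93 mm²
ΣAx̄ = (12000.00)(80.00) + (2208.93)(-15.92) = 924843.75 mm³
ΣAȳ = (12000.00)(37.50) + (2208.93)(37.50) = 532834.96 mm³
x̄ = 924843.75 / 14208.93 = 65.09 mm
ȳ = 532834.96 / 14208.93 = 37.50 mm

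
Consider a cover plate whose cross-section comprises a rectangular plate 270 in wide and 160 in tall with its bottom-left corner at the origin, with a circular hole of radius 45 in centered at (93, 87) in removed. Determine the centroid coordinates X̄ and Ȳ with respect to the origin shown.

X̄ = 142.25 in, Ȳ = 78.79 in

plate: A = 270 × 160 = 43200.00, centroid at (135.00, 80.00).
hole: A = −π·45² = -6361.73, centroid at (93.00, 87.00).
ΣA = 36838.27 in²
ΣAX̄ = (43200.00)(135.00) + (-6361.73)(93.00) = 5240359.56 in³
ΣAȲ = (43200.00)(80.00) + (-6361.73)(87.00) = 2902529.91 in³
X̄ = 5240359.56 / 36838.27 = 142.25 in
Ȳ = 2902529.91 / 36838.27 = 78.79 in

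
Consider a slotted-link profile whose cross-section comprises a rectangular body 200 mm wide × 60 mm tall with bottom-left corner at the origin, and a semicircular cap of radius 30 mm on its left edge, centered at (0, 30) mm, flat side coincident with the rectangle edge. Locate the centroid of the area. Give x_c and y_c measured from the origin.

rectangular body: A = 200 × 60 = 12000.00, centroid at (100.00, 30.00).
semicircular end: A = ½π·30² = 1413.72, centroid at (-12.73, 30.00).
ΣA = 13413.72 mm²
ΣAx_c = (12000.00)(100.00) + (1413.72)(-12.73) = 1182000.00 mm³
ΣAy_c = (12000.00)(30.00) + (1413.72)(30.00) = 402411.50 mm³
x_c = 1182000.00 / 13413.72 = 88.12 mm
y_c = 402411.50 / 13413.72 = 30.00 mm

x_c = 88.12 mm, y_c = 30.00 mm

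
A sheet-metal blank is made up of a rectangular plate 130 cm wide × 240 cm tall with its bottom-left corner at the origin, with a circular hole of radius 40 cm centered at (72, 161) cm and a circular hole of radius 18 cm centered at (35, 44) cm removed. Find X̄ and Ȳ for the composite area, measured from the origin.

Part | A | x̄ᵢ | ȳᵢ | A·x̄ᵢ | A·ȳᵢ
plate | 31200.00 | 65.00 | 120.00 | 2028000.00 | 3744000.00
hole 1 | -5026.55 | 72.00 | 161.00 | -361911.47 | -809274.27
hole 2 | -1017.88 | 35.00 | 44.00 | -35625.66 | -44786.54
Σ | 25155.58 |  |  | 1630462.87 | 2889939.19
X̄ = 1630462.87 / 25155.58 = 64.82 cm
Ȳ = 2889939.19 / 25155.58 = 114.88 cm

X̄ = 64.82 cm, Ȳ = 114.88 cm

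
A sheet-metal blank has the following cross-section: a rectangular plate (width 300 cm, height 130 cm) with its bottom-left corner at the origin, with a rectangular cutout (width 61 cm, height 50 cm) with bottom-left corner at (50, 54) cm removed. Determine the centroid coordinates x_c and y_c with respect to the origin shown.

x_c = 155.90 cm, y_c = 63.81 cm

Part | A | x̄ᵢ | ȳᵢ | A·x̄ᵢ | A·ȳᵢ
plate | 39000.00 | 150.00 | 65.00 | 5850000.00 | 2535000.00
hole | -3050.00 | 80.50 | 79.00 | -245525.00 | -240950.00
Σ | 35950.00 |  |  | 5604475.00 | 2294050.00
x_c = 5604475.00 / 35950.00 = 155.90 cm
y_c = 2294050.00 / 35950.00 = 63.81 cm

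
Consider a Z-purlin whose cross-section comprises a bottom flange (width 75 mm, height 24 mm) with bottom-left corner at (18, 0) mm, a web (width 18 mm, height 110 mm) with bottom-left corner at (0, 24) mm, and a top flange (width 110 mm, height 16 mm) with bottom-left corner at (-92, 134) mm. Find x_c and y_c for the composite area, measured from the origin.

x_c = 9.49 mm, y_c = 77.25 mm

bottom flange: A = 75 × 24 = 1800.00, centroid at (55.50, 12.00).
web: A = 18 × 110 = 1980.00, centroid at (9.00, 79.00).
top flange: A = 110 × 16 = 1760.00, centroid at (-37.00, 142.00).
ΣA = 5540.00 mm², ΣAx_c = 52600.00 mm³, ΣAy_c = 427940.00 mm³.
x_c = 52600.00/5540.00 = 9.49 mm; y_c = 427940.00/5540.00 = 77.25 mm.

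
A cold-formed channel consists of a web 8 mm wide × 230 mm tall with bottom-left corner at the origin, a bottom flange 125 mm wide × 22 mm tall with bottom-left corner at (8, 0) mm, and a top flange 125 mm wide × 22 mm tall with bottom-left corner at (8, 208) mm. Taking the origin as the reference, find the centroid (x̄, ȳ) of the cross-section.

x̄ = 53.83 mm, ȳ = 115.00 mm

web: A = 8 × 230 = 1840.00, centroid at (4.00, 115.00).
bottom flange: A = 125 × 22 = 2750.00, centroid at (70.50, 11.00).
top flange: A = 125 × 22 = 2750.00, centroid at (70.50, 219.00).
ΣA = 7340.00 mm²
ΣAx̄ = (1840.00)(4.00) + (2750.00)(70.50) + (2750.00)(70.50) = 395110.00 mm³
ΣAȳ = (1840.00)(115.00) + (2750.00)(11.00) + (2750.00)(219.00) = 844100.00 mm³
x̄ = 395110.00 / 7340.00 = 53.83 mm
ȳ = 844100.00 / 7340.00 = 115.00 mm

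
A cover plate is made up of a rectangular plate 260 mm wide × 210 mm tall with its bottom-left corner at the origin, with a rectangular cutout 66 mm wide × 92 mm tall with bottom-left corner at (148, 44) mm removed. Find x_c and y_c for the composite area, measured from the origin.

plate: A = 260 × 210 = 54600.00, centroid at (130.00, 105.00).
hole: A = −(66 × 92) = -6072.00, centroid at (181.00, 90.00).
ΣA = 48528.00 mm², ΣAx_c = 5998968.00 mm³, ΣAy_c = 5186520.00 mm³.
x_c = 5998968.00/48528.00 = 123.62 mm; y_c = 5186520.00/48528.00 = 106.88 mm.

x_c = 123.62 mm, y_c = 106.88 mm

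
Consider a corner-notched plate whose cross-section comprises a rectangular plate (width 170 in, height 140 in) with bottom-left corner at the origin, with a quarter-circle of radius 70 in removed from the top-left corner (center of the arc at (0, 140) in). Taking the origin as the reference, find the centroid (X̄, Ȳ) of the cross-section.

X̄ = 95.67 in, Ȳ = 62.23 in

plate: A = 170 × 140 = 23800.00, centroid at (85.00, 70.00).
removed quarter-circle: A = −¼π·70² = -3848.45, centroid at (29.71, 110.29).
ΣA = 19951.55 in², ΣAX̄ = 1908666.67 in³, ΣAȲ = 1241550.19 in³.
X̄ = 1908666.67/19951.55 = 95.67 in; Ȳ = 1241550.19/19951.55 = 62.23 in.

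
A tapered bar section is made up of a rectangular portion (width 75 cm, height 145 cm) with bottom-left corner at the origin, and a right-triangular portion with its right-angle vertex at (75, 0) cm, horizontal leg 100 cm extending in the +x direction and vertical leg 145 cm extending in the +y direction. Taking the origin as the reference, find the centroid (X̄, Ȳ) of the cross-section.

X̄ = 65.83 cm, Ȳ = 62.83 cm

Part | A | x̄ᵢ | ȳᵢ | A·x̄ᵢ | A·ȳᵢ
rectangular portion | 10875.00 | 37.50 | 72.50 | 407812.50 | 788437.50
triangular portion | 7250.00 | 108.33 | 48.33 | 785416.67 | 350416.67
Σ | 18125.00 |  |  | 1193229.17 | 1138854.17
X̄ = 1193229.17 / 18125.00 = 65.83 cm
Ȳ = 1138854.17 / 18125.00 = 62.83 cm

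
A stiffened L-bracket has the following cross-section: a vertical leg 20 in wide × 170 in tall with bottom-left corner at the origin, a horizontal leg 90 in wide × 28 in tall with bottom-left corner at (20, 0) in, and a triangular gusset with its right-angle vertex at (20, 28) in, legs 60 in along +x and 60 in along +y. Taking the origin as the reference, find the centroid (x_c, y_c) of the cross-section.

x_c = 34.95 in, y_c = 53.20 in

Part | A | x̄ᵢ | ȳᵢ | A·x̄ᵢ | A·ȳᵢ
vertical leg | 3400.00 | 10.00 | 85.00 | 34000.00 | 289000.00
horizontal leg | 2520.00 | 65.00 | 14.00 | 163800.00 | 35280.00
gusset | 1800.00 | 40.00 | 48.00 | 72000.00 | 86400.00
Σ | 7720.00 |  |  | 269800.00 | 410680.00
x_c = 269800.00 / 7720.00 = 34.95 in
y_c = 410680.00 / 7720.00 = 53.20 in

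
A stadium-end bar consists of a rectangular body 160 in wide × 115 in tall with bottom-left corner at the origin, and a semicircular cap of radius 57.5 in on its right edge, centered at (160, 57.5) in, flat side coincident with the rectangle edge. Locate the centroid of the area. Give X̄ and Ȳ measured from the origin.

X̄ = 102.98 in, Ȳ = 57.50 in

rectangular body: A = 160 × 115 = 18400.00, centroid at (80.00, 57.50).
semicircular end: A = ½π·57.5² = 5193.45, centroid at (184.40, 57.50).
ΣA = 23593.45 in², ΣAX̄ = 2429690.84 in³, ΣAȲ = 1356623.11 in³.
X̄ = 2429690.84/23593.45 = 102.98 in; Ȳ = 1356623.11/23593.45 = 57.50 in.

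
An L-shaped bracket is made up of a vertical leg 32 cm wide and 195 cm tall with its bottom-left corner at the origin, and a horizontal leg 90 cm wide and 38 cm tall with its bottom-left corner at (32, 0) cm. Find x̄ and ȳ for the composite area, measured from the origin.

x̄ = 37.60 cm, ȳ = 69.71 cm

vertical leg: A = 32 × 195 = 6240.00, centroid at (16.00, 97.50).
horizontal leg: A = 90 × 38 = 3420.00, centroid at (77.00, 19.00).
ΣA = 9660.00 cm²
ΣAx̄ = (6240.00)(16.00) + (3420.00)(77.00) = 363180.00 cm³
ΣAȳ = (6240.00)(97.50) + (3420.00)(19.00) = 673380.00 cm³
x̄ = 363180.00 / 9660.00 = 37.60 cm
ȳ = 673380.00 / 9660.00 = 69.71 cm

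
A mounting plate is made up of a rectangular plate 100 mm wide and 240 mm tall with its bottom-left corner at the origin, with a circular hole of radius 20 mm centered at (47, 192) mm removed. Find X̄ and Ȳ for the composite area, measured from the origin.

Part | A | x̄ᵢ | ȳᵢ | A·x̄ᵢ | A·ȳᵢ
plate | 24000.00 | 50.00 | 120.00 | 1200000.00 | 2880000.00
hole | -1256.64 | 47.00 | 192.00 | -59061.94 | -241274.32
Σ | 22743.36 |  |  | 1140938.06 | 2638725.68
X̄ = 1140938.06 / 22743.36 = 50.17 mm
Ȳ = 2638725.68 / 22743.36 = 116.02 mm

X̄ = 50.17 mm, Ȳ = 116.02 mm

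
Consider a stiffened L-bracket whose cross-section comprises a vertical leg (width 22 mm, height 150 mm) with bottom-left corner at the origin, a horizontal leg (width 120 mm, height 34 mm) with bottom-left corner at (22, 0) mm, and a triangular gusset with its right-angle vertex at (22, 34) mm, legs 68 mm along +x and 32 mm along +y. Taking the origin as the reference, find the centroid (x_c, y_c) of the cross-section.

Part | A | x̄ᵢ | ȳᵢ | A·x̄ᵢ | A·ȳᵢ
vertical leg | 3300.00 | 11.00 | 75.00 | 36300.00 | 247500.00
horizontal leg | 4080.00 | 82.00 | 17.00 | 334560.00 | 69360.00
gusset | 1088.00 | 44.67 | 44.67 | 48597.33 | 48597.33
Σ | 8468.00 |  |  | 419457.33 | 365457.33
x_c = 419457.33 / 8468.00 = 49.53 mm
y_c = 365457.33 / 8468.00 = 43.16 mm

x_c = 49.53 mm, y_c = 43.16 mm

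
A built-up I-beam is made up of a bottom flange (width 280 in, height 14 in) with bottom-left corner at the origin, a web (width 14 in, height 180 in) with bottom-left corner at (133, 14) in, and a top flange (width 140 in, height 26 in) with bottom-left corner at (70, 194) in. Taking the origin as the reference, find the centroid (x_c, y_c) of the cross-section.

x_c = 140.00 in, y_c = 103.47 in

bottom flange: A = 280 × 14 = 3920.00, centroid at (140.00, 7.00).
web: A = 14 × 180 = 2520.00, centroid at (140.00, 104.00).
top flange: A = 140 × 26 = 3640.00, centroid at (140.00, 207.00).
ΣA = 10080.00 in²
ΣAx_c = (3920.00)(140.00) + (2520.00)(140.00) + (3640.00)(140.00) = 1411200.00 in³
ΣAy_c = (3920.00)(7.00) + (2520.00)(104.00) + (3640.00)(207.00) = 1043000.00 in³
x_c = 1411200.00 / 10080.00 = 140.00 in
y_c = 1043000.00 / 10080.00 = 103.47 in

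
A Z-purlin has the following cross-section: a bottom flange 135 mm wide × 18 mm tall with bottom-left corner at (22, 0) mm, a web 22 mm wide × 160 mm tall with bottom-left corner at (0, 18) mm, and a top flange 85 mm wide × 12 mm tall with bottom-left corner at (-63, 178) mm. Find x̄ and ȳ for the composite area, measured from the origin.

bottom flange: A = 135 × 18 = 2430.00, centroid at (89.50, 9.00).
web: A = 22 × 160 = 3520.00, centroid at (11.00, 98.00).
top flange: A = 85 × 12 = 1020.00, centroid at (-20.50, 184.00).
ΣA = 6970.00 mm², ΣAx̄ = 235295.00 mm³, ΣAȳ = 554510.00 mm³.
x̄ = 235295.00/6970.00 = 33.76 mm; ȳ = 554510.00/6970.00 = 79.56 mm.

x̄ = 33.76 mm, ȳ = 79.56 mm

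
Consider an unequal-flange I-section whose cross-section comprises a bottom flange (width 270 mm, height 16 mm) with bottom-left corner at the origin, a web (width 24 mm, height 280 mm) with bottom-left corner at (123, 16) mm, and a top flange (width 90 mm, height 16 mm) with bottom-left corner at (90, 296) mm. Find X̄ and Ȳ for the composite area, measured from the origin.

bottom flange: A = 270 × 16 = 4320.00, centroid at (135.00, 8.00).
web: A = 24 × 280 = 6720.00, centroid at (135.00, 156.00).
top flange: A = 90 × 16 = 1440.00, centroid at (135.00, 304.00).
ΣA = 12480.00 mm²
ΣAX̄ = (4320.00)(135.00) + (6720.00)(135.00) + (1440.00)(135.00) = 1684800.00 mm³
ΣAȲ = (4320.00)(8.00) + (6720.00)(156.00) + (1440.00)(304.00) = 1520640.00 mm³
X̄ = 1684800.00 / 12480.00 = 135.00 mm
Ȳ = 1520640.00 / 12480.00 = 121.85 mm

X̄ = 135.00 mm, Ȳ = 121.85 mm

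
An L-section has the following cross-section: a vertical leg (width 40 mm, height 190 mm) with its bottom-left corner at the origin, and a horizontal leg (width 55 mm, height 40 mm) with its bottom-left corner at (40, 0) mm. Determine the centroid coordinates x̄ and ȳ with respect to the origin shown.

vertical leg: A = 40 × 190 = 7600.00, centroid at (20.00, 95.00).
horizontal leg: A = 55 × 40 = 2200.00, centroid at (67.50, 20.00).
ΣA = 9800.00 mm², ΣAx̄ = 300500.00 mm³, ΣAȳ = 766000.00 mm³.
x̄ = 300500.00/9800.00 = 30.66 mm; ȳ = 766000.00/9800.00 = 78.16 mm.

x̄ = 30.66 mm, ȳ = 78.16 mm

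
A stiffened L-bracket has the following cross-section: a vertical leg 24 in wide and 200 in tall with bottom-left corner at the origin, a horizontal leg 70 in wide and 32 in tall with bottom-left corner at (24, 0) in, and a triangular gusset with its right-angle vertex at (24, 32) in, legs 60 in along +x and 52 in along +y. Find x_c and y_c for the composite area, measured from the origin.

vertical leg: A = 24 × 200 = 4800.00, centroid at (12.00, 100.00).
horizontal leg: A = 70 × 32 = 2240.00, centroid at (59.00, 16.00).
gusset: A = ½·60·52 = 1560.00, centroid at (44.00, 49.33).
ΣA = 8600.00 in², ΣAx_c = 258400.00 in³, ΣAy_c = 592800.00 in³.
x_c = 258400.00/8600.00 = 30.05 in; y_c = 592800.00/8600.00 = 68.93 in.

x_c = 30.05 in, y_c = 68.93 in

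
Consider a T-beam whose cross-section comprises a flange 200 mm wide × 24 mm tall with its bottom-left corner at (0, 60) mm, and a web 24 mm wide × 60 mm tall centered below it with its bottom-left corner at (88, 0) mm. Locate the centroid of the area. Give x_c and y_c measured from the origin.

x_c = 100.00 mm, y_c = 62.31 mm

web: A = 24 × 60 = 1440.00, centroid at (100.00, 30.00).
flange: A = 200 × 24 = 4800.00, centroid at (100.00, 72.00).
ΣA = 6240.00 mm², ΣAx_c = 624000.00 mm³, ΣAy_c = 388800.00 mm³.
x_c = 624000.00/6240.00 = 100.00 mm; y_c = 388800.00/6240.00 = 62.31 mm.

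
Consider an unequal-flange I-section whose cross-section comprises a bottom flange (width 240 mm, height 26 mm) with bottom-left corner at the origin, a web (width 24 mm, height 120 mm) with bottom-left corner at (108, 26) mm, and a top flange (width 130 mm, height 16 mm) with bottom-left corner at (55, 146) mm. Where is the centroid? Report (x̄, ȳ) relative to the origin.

x̄ = 120.00 mm, ȳ = 57.96 mm

bottom flange: A = 240 × 26 = 6240.00, centroid at (120.00, 13.00).
web: A = 24 × 120 = 2880.00, centroid at (120.00, 86.00).
top flange: A = 130 × 16 = 2080.00, centroid at (120.00, 154.00).
ΣA = 11200.00 mm²
ΣAx̄ = (6240.00)(120.00) + (2880.00)(120.00) + (2080.00)(120.00) = 1344000.00 mm³
ΣAȳ = (6240.00)(13.00) + (2880.00)(86.00) + (2080.00)(154.00) = 649120.00 mm³
x̄ = 1344000.00 / 11200.00 = 120.00 mm
ȳ = 649120.00 / 11200.00 = 57.96 mm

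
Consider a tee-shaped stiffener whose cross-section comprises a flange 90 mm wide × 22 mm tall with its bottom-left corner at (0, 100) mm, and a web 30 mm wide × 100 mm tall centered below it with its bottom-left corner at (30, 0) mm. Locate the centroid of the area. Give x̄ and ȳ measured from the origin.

web: A = 30 × 100 = 3000.00, centroid at (45.00, 50.00).
flange: A = 90 × 22 = 1980.00, centroid at (45.00, 111.00).
ΣA = 4980.00 mm²
ΣAx̄ = (3000.00)(45.00) + (1980.00)(45.00) = 224100.00 mm³
ΣAȳ = (3000.00)(50.00) + (1980.00)(111.00) = 369780.00 mm³
x̄ = 224100.00 / 4980.00 = 45.00 mm
ȳ = 369780.00 / 4980.00 = 74.25 mm

x̄ = 45.00 mm, ȳ = 74.25 mm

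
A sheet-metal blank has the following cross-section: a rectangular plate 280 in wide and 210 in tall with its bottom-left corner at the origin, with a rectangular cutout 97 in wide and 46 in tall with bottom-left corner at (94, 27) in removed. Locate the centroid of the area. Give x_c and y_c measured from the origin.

x_c = 139.79 in, y_c = 109.52 in

plate: A = 280 × 210 = 58800.00, centroid at (140.00, 105.00).
hole: A = −(97 × 46) = -4462.00, centroid at (142.50, 50.00).
ΣA = 54338.00 in²
ΣAx_c = (58800.00)(140.00) + (-4462.00)(142.50) = 7596165.00 in³
ΣAy_c = (58800.00)(105.00) + (-4462.00)(50.00) = 5950900.00 in³
x_c = 7596165.00 / 54338.00 = 139.79 in
y_c = 5950900.00 / 54338.00 = 109.52 in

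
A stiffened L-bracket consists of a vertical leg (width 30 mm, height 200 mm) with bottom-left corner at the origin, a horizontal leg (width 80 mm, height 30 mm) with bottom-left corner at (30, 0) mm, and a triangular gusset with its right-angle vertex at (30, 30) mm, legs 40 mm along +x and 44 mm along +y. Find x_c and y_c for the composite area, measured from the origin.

vertical leg: A = 30 × 200 = 6000.00, centroid at (15.00, 100.00).
horizontal leg: A = 80 × 30 = 2400.00, centroid at (70.00, 15.00).
gusset: A = ½·40·44 = 880.00, centroid at (43.33, 44.67).
ΣA = 9280.00 mm²
ΣAx_c = (6000.00)(15.00) + (2400.00)(70.00) + (880.00)(43.33) = 296133.33 mm³
ΣAy_c = (6000.00)(100.00) + (2400.00)(15.00) + (880.00)(44.67) = 675306.67 mm³
x_c = 296133.33 / 9280.00 = 31.91 mm
y_c = 675306.67 / 9280.00 = 72.77 mm

x_c = 31.91 mm, y_c = 72.77 mm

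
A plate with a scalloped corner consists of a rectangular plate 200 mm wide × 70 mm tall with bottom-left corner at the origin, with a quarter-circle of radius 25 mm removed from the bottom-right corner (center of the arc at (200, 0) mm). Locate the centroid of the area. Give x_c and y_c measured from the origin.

plate: A = 200 × 70 = 14000.00, centroid at (100.00, 35.00).
removed quarter-circle: A = −¼π·25² = -490.87, centroid at (189.39, 10.61).
ΣA = 13509.13 mm², ΣAx_c = 1307033.56 mm³, ΣAy_c = 484791.67 mm³.
x_c = 1307033.56/13509.13 = 96.75 mm; y_c = 484791.67/13509.13 = 35.89 mm.

x_c = 96.75 mm, y_c = 35.89 mm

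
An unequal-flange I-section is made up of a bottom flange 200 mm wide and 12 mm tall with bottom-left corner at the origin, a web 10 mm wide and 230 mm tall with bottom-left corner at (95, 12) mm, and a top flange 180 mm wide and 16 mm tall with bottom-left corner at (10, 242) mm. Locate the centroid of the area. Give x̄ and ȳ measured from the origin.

bottom flange: A = 200 × 12 = 2400.00, centroid at (100.00, 6.00).
web: A = 10 × 230 = 2300.00, centroid at (100.00, 127.00).
top flange: A = 180 × 16 = 2880.00, centroid at (100.00, 250.00).
ΣA = 7580.00 mm²
ΣAx̄ = (2400.00)(100.00) + (2300.00)(100.00) + (2880.00)(100.00) = 758000.00 mm³
ΣAȳ = (2400.00)(6.00) + (2300.00)(127.00) + (2880.00)(250.00) = 1026500.00 mm³
x̄ = 758000.00 / 7580.00 = 100.00 mm
ȳ = 1026500.00 / 7580.00 = 135.42 mm

x̄ = 100.00 mm, ȳ = 135.42 mm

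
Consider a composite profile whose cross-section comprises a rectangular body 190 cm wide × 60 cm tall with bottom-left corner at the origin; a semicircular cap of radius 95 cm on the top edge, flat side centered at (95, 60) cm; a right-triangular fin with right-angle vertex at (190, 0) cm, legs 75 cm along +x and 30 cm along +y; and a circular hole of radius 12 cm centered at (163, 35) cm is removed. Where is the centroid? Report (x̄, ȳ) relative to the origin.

x̄ = 98.97 cm, ȳ = 67.03 cm

Part | A | x̄ᵢ | ȳᵢ | A·x̄ᵢ | A·ȳᵢ
rectangular body | 11400.00 | 95.00 | 30.00 | 1083000.00 | 342000.00
semicircular top | 14176.44 | 95.00 | 100.32 | 1346761.50 | 1422169.54
triangular fin | 1125.00 | 215.00 | 10.00 | 241875.00 | 11250.00
hole | -452.39 | 163.00 | 35.00 | -73739.46 | -15833.63
Σ | 26249.05 |  |  | 2597897.04 | 1759585.92
x̄ = 2597897.04 / 26249.05 = 98.97 cm
ȳ = 1759585.92 / 26249.05 = 67.03 cm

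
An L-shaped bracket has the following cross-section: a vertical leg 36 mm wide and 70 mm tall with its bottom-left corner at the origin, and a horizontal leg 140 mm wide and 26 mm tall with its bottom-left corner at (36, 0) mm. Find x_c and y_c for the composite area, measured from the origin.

x_c = 70.00 mm, y_c = 22.00 mm

vertical leg: A = 36 × 70 = 2520.00, centroid at (18.00, 35.00).
horizontal leg: A = 140 × 26 = 3640.00, centroid at (106.00, 13.00).
ΣA = 6160.00 mm²
ΣAx_c = (2520.00)(18.00) + (3640.00)(106.00) = 431200.00 mm³
ΣAy_c = (2520.00)(35.00) + (3640.00)(13.00) = 135520.00 mm³
x_c = 431200.00 / 6160.00 = 70.00 mm
y_c = 135520.00 / 6160.00 = 22.00 mm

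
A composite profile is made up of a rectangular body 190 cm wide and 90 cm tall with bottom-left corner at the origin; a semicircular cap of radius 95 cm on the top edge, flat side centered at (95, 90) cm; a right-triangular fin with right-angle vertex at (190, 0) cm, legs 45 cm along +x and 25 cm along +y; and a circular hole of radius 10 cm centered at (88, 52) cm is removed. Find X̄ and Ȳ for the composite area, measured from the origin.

rectangular body: A = 190 × 90 = 17100.00, centroid at (95.00, 45.00).
semicircular top: A = ½π·95² = 14176.44, centroid at (95.00, 130.32).
triangular fin: A = ½·45·25 = 562.50, centroid at (205.00, 8.33).
hole: A = −π·10² = -314.16, centroid at (88.00, 52.00).
ΣA = 31524.78 cm²
ΣAX̄ = (17100.00)(95.00) + (14176.44)(95.00) + (562.50)(205.00) + (-314.16)(88.00) = 3058927.99 cm³
ΣAȲ = (17100.00)(45.00) + (14176.44)(130.32) + (562.50)(8.33) + (-314.16)(52.00) = 2605313.87 cm³
X̄ = 3058927.99 / 31524.78 = 97.03 cm
Ȳ = 2605313.87 / 31524.78 = 82.64 cm

X̄ = 97.03 cm, Ȳ = 82.64 cm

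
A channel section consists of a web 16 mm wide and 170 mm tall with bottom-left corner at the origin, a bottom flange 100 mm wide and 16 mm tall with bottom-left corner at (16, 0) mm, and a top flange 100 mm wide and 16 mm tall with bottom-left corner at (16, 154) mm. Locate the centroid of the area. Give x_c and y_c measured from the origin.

x_c = 39.35 mm, y_c = 85.00 mm

web: A = 16 × 170 = 2720.00, centroid at (8.00, 85.00).
bottom flange: A = 100 × 16 = 1600.00, centroid at (66.00, 8.00).
top flange: A = 100 × 16 = 1600.00, centroid at (66.00, 162.00).
ΣA = 5920.00 mm², ΣAx_c = 232960.00 mm³, ΣAy_c = 503200.00 mm³.
x_c = 232960.00/5920.00 = 39.35 mm; y_c = 503200.00/5920.00 = 85.00 mm.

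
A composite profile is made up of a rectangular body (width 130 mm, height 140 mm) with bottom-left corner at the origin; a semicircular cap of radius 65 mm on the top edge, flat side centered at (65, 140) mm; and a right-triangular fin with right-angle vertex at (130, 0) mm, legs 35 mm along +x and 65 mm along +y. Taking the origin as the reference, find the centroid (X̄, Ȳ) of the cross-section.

rectangular body: A = 130 × 140 = 18200.00, centroid at (65.00, 70.00).
semicircular top: A = ½π·65² = 6636.61, centroid at (65.00, 167.59).
triangular fin: A = ½·35·65 = 1137.50, centroid at (141.67, 21.67).
ΣA = 25974.11 mm²
ΣAX̄ = (18200.00)(65.00) + (6636.61)(65.00) + (1137.50)(141.67) = 1775525.77 mm³
ΣAȲ = (18200.00)(70.00) + (6636.61)(167.59) + (1137.50)(21.67) = 2410855.19 mm³
X̄ = 1775525.77 / 25974.11 = 68.36 mm
Ȳ = 2410855.19 / 25974.11 = 92.82 mm

X̄ = 68.36 mm, Ȳ = 92.82 mm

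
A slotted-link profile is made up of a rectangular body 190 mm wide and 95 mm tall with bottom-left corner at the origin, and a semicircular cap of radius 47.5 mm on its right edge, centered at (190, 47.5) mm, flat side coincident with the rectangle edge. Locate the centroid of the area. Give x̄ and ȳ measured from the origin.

x̄ = 113.90 mm, ȳ = 47.50 mm

rectangular body: A = 190 × 95 = 18050.00, centroid at (95.00, 47.50).
semicircular end: A = ½π·47.5² = 3544.11, centroid at (210.16, 47.50).
ΣA = 21594.11 mm², ΣAx̄ = 2459578.67 mm³, ΣAȳ = 1025720.19 mm³.
x̄ = 2459578.67/21594.11 = 113.90 mm; ȳ = 1025720.19/21594.11 = 47.50 mm.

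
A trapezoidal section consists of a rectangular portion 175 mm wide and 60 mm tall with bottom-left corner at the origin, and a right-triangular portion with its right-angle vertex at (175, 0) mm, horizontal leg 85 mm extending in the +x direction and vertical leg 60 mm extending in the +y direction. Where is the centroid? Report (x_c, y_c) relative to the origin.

Part | A | x̄ᵢ | ȳᵢ | A·x̄ᵢ | A·ȳᵢ
rectangular portion | 10500.00 | 87.50 | 30.00 | 918750.00 | 315000.00
triangular portion | 2550.00 | 203.33 | 20.00 | 518500.00 | 51000.00
Σ | 13050.00 |  |  | 1437250.00 | 366000.00
x_c = 1437250.00 / 13050.00 = 110.13 mm
y_c = 366000.00 / 13050.00 = 28.05 mm

x_c = 110.13 mm, y_c = 28.05 mm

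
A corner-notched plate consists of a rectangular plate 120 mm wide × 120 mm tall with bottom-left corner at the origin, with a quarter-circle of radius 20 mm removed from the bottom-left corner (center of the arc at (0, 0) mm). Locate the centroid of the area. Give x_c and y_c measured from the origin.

x_c = 61.15 mm, y_c = 61.15 mm

Part | A | x̄ᵢ | ȳᵢ | A·x̄ᵢ | A·ȳᵢ
plate | 14400.00 | 60.00 | 60.00 | 864000.00 | 864000.00
removed quarter-circle | -314.16 | 8.49 | 8.49 | -2666.67 | -2666.67
Σ | 14085.84 |  |  | 861333.33 | 861333.33
x_c = 861333.33 / 14085.84 = 61.15 mm
y_c = 861333.33 / 14085.84 = 61.15 mm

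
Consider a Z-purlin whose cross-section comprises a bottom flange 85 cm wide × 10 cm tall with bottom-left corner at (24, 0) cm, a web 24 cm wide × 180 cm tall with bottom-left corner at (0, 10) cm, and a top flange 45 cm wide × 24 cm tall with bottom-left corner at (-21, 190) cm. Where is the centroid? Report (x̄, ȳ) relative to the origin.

x̄ = 17.60 cm, ȳ = 104.71 cm

bottom flange: A = 85 × 10 = 850.00, centroid at (66.50, 5.00).
web: A = 24 × 180 = 4320.00, centroid at (12.00, 100.00).
top flange: A = 45 × 24 = 1080.00, centroid at (1.50, 202.00).
ΣA = 6250.00 cm², ΣAx̄ = 109985.00 cm³, ΣAȳ = 654410.00 cm³.
x̄ = 109985.00/6250.00 = 17.60 cm; ȳ = 654410.00/6250.00 = 104.71 cm.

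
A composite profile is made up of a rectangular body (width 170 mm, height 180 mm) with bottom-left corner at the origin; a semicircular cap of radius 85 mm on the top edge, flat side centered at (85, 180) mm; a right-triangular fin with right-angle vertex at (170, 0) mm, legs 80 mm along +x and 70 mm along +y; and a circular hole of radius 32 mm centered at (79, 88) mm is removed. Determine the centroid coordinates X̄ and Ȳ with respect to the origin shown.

rectangular body: A = 170 × 180 = 30600.00, centroid at (85.00, 90.00).
semicircular top: A = ½π·85² = 11349.00, centroid at (85.00, 216.08).
triangular fin: A = ½·80·70 = 2800.00, centroid at (196.67, 23.33).
hole: A = −π·32² = -3216.99, centroid at (79.00, 88.00).
ΣA = 41532.01 mm²
ΣAX̄ = (30600.00)(85.00) + (11349.00)(85.00) + (2800.00)(196.67) + (-3216.99)(79.00) = 3862189.68 mm³
ΣAȲ = (30600.00)(90.00) + (11349.00)(216.08) + (2800.00)(23.33) + (-3216.99)(88.00) = 4988475.43 mm³
X̄ = 3862189.68 / 41532.01 = 92.99 mm
Ȳ = 4988475.43 / 41532.01 = 120.11 mm

X̄ = 92.99 mm, Ȳ = 120.11 mm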